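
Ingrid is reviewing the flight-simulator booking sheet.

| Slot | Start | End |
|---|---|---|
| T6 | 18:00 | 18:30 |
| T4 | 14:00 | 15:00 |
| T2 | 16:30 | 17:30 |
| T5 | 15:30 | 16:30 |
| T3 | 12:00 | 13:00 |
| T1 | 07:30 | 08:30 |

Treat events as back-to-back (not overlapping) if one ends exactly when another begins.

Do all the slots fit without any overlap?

Yes

Check each pair: they overlap iff neither finishes before the other starts.
Sorted by start: T1, T3, T4, T5, T2, T6.
T3 starts after T1 ends; T1 is clear from here.
T4 starts after T3 ends; T3 is clear from here.
T5 starts after T4 ends; T4 is clear from here.
T2 starts exactly when T5 ends (back-to-back, no overlap); T5 is clear from here.
T6 starts after T2 ends.
Every pair is clear; the schedule has no overlaps.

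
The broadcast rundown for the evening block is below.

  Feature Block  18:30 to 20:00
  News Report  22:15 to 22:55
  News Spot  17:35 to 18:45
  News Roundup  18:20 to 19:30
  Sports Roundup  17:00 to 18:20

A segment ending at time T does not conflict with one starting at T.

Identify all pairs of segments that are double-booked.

Feature Block & News Roundup, Feature Block & News Spot, News Roundup & News Spot, News Spot & Sports Roundup

Sorted by start: Sports Roundup, News Spot, News Roundup, Feature Block, News Report.
News Spot starts before Sports Roundup ends → Sports Roundup and News Spot overlap.
News Roundup starts exactly when Sports Roundup ends (back-to-back, no overlap), so Sports Roundup has no further overlaps.
News Roundup starts before News Spot ends → News Spot and News Roundup overlap.
Feature Block starts before News Spot ends → News Spot and Feature Block overlap.
News Report starts after News Spot ends.
Feature Block starts before News Roundup ends → News Roundup and Feature Block overlap.
News Report starts after News Roundup ends.
News Report starts after Feature Block ends.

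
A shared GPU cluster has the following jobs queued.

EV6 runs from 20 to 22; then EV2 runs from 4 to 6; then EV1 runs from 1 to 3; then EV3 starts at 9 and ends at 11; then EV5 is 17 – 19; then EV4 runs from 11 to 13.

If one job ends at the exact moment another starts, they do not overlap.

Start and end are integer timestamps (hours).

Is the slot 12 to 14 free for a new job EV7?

EV1: ends 3 at or before EV7 starts 12 → clear.
EV2: ends 6 at or before EV7 starts 12 → clear.
EV3: ends 11 at or before EV7 starts 12 → clear.
EV4: starts 11 before EV7 ends 14, and ends 13 after EV7 starts 12 → overlap.
EV5: starts 17 at or after EV7 ends 14 → clear.
EV6: starts 20 at or after EV7 ends 14 → clear.
EV7 overlaps EV4.

No — it overlaps EV4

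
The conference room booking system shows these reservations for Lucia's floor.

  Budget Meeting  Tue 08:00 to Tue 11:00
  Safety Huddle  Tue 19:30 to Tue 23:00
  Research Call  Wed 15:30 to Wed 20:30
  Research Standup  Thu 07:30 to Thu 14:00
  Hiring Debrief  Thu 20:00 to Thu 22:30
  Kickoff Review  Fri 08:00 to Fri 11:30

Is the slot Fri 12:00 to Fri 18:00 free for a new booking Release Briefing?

Budget Meeting: ends Tue 11:00 at or before Release Briefing starts Fri 12:00 → clear.
Safety Huddle: ends Tue 23:00 at or before Release Briefing starts Fri 12:00 → clear.
Research Call: ends Wed 20:30 at or before Release Briefing starts Fri 12:00 → clear.
Research Standup: ends Thu 14:00 at or before Release Briefing starts Fri 12:00 → clear.
Hiring Debrief: ends Thu 22:30 at or before Release Briefing starts Fri 12:00 → clear.
Kickoff Review: ends Fri 11:30 at or before Release Briefing starts Fri 12:00 → clear.

Yes — the slot is free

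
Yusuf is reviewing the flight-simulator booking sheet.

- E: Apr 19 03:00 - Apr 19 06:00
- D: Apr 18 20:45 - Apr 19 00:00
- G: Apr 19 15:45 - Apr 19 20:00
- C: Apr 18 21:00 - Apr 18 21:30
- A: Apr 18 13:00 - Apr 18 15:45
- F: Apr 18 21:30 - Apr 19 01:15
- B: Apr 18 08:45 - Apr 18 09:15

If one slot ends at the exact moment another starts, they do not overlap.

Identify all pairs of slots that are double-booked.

C & D, D & F

Two intervals overlap when each starts before the other ends.
Sorted by start: B, A, D, C, F, E, G.
A starts after B ends — done with B.
D starts after A ends — done with A.
C starts before D ends → D and C overlap.
F starts before D ends → D and F overlap.
E starts after D ends — done with D.
F starts exactly when C ends (back-to-back, no overlap) — done with C.
E starts after F ends — done with F.
G starts after E ends.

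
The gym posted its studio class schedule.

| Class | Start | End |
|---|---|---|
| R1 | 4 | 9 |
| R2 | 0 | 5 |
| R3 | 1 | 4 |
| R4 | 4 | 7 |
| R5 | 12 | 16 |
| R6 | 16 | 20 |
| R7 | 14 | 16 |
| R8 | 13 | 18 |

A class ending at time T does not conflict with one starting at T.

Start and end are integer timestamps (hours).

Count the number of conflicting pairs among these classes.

8

Sorted by start: R2, R3, R1, R4, R5, R8, R7, R6.
R3 starts before R2 ends → R2 and R3 overlap.
R1 starts before R2 ends → R2 and R1 overlap.
R4 starts before R2 ends → R2 and R4 overlap.
R5 starts after R2 ends, so nothing later overlaps R2 either.
R1 starts exactly when R3 ends (back-to-back, no overlap), so nothing later overlaps R3 either.
R4 starts before R1 ends → R1 and R4 overlap.
R5 starts after R1 ends, so nothing later overlaps R1 either.
R5 starts after R4 ends, so nothing later overlaps R4 either.
R8 starts before R5 ends → R5 and R8 overlap.
R7 starts before R5 ends → R5 and R7 overlap.
R6 starts exactly when R5 ends (back-to-back, no overlap).
R7 starts before R8 ends → R8 and R7 overlap.
R6 starts before R8 ends → R8 and R6 overlap.
R6 starts exactly when R7 ends (back-to-back, no overlap).
Overlapping pairs: R1 & R2, R1 & R4, R2 & R3, R2 & R4, R5 & R7, R5 & R8, R6 & R8, R7 & R8 — 8 in total.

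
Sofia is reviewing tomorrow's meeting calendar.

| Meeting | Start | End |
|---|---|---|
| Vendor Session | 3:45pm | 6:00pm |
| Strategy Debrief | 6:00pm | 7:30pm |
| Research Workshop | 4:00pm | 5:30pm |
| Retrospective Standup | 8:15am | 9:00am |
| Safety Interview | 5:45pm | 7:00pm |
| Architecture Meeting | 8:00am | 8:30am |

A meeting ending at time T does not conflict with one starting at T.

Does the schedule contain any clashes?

Two intervals overlap when each starts before the other ends.
Sorted by start: Architecture Meeting, Retrospective Standup, Vendor Session, Research Workshop, Safety Interview, Strategy Debrief.
Retrospective Standup starts before Architecture Meeting ends → Architecture Meeting and Retrospective Standup overlap.
That's a conflict, so the schedule is not conflict-free.

Yes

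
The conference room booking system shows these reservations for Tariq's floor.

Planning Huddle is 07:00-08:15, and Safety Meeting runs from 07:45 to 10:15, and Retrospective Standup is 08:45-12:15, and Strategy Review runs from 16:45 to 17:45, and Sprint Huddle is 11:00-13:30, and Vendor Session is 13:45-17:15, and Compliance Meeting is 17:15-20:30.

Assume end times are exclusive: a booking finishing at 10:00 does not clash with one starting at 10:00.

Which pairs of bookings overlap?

Compliance Meeting & Strategy Review, Planning Huddle & Safety Meeting, Retrospective Standup & Safety Meeting, Retrospective Standup & Sprint Huddle, Strategy Review & Vendor Session

Sorted by start: Planning Huddle, Safety Meeting, Retrospective Standup, Sprint Huddle, Vendor Session, Strategy Review, Compliance Meeting.
Safety Meeting starts before Planning Huddle ends → Planning Huddle and Safety Meeting overlap.
Retrospective Standup starts after Planning Huddle ends; Planning Huddle is clear from here.
Retrospective Standup starts before Safety Meeting ends → Safety Meeting and Retrospective Standup overlap.
Sprint Huddle starts after Safety Meeting ends; Safety Meeting is clear from here.
Sprint Huddle starts before Retrospective Standup ends → Retrospective Standup and Sprint Huddle overlap.
Vendor Session starts after Retrospective Standup ends; Retrospective Standup is clear from here.
Vendor Session starts after Sprint Huddle ends; Sprint Huddle is clear from here.
Strategy Review starts before Vendor Session ends → Vendor Session and Strategy Review overlap.
Compliance Meeting starts exactly when Vendor Session ends (back-to-back, no overlap).
Compliance Meeting starts before Strategy Review ends → Strategy Review and Compliance Meeting overlap.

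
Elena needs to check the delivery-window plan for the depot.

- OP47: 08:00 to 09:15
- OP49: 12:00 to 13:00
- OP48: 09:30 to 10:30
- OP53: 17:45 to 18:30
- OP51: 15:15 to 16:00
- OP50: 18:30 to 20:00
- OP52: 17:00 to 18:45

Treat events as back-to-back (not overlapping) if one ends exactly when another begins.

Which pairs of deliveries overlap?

Sorted by start: OP47, OP48, OP49, OP51, OP52, OP53, OP50.
OP48 starts after OP47 ends, so OP47 has no further overlaps.
OP49 starts after OP48 ends, so OP48 has no further overlaps.
OP51 starts after OP49 ends, so OP49 has no further overlaps.
OP52 starts after OP51 ends, so OP51 has no further overlaps.
OP53 starts before OP52 ends → OP52 and OP53 overlap.
OP50 starts before OP52 ends → OP52 and OP50 overlap.
OP50 starts exactly when OP53 ends (back-to-back, no overlap).

OP50 & OP52, OP52 & OP53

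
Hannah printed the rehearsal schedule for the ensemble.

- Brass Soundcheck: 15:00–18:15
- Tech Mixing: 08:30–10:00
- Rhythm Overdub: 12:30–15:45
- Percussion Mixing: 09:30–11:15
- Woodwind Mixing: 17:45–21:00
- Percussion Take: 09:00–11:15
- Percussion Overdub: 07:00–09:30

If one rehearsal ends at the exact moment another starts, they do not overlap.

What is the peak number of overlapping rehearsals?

3

Sweep the timeline, counting +1 at each start and −1 at each end (ends before starts at a tie):
07:00 start Percussion Overdub → 1
08:30 start Tech Mixing → 2
09:00 start Percussion Take → 3
09:30 end Percussion Overdub → 2
09:30 start Percussion Mixing → 3
10:00 end Tech Mixing → 2
11:15 end Percussion Mixing → 1
11:15 end Percussion Take → 0
12:30 start Rhythm Overdub → 1
15:00 start Brass Soundcheck → 2
15:45 end Rhythm Overdub → 1
17:45 start Woodwind Mixing → 2
18:15 end Brass Soundcheck → 1
21:00 end Woodwind Mixing → 0
Peak is 3, at 09:00 (Percussion Overdub, Percussion Take, Tech Mixing).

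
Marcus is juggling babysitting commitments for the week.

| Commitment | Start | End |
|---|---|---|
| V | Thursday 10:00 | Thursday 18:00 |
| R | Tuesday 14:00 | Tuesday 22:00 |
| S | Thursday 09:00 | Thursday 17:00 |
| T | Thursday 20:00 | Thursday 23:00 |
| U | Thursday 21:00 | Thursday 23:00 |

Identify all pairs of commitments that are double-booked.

Sorted by start: R, S, V, T, U.
S starts after R ends, so R has no further overlaps.
V starts before S ends → S and V overlap.
T starts after S ends, so S has no further overlaps.
T starts after V ends, so V has no further overlaps.
U starts before T ends → T and U overlap.

S & V, T & U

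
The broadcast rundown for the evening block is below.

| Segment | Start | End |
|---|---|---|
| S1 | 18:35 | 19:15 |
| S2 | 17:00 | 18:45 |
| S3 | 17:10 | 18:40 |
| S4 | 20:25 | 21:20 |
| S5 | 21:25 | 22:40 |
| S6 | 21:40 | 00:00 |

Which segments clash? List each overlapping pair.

Sorted by start: S2, S3, S1, S4, S5, S6.
S3 starts before S2 ends → S2 and S3 overlap.
S1 starts before S2 ends → S2 and S1 overlap.
S4 starts after S2 ends; S2 is clear from here.
S1 starts before S3 ends → S3 and S1 overlap.
S4 starts after S3 ends; S3 is clear from here.
S4 starts after S1 ends; S1 is clear from here.
S5 starts after S4 ends; S4 is clear from here.
S6 starts before S5 ends → S5 and S6 overlap.

S1 & S2, S1 & S3, S2 & S3, S5 & S6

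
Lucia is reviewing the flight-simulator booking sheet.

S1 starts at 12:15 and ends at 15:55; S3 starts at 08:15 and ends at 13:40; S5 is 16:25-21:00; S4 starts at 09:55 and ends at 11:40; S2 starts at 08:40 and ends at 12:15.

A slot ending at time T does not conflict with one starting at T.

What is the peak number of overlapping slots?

3

Walk through starts and ends in time order (an end at T is processed before a start at T):
08:15 start S3 → 1
08:40 start S2 → 2
09:55 start S4 → 3
11:40 end S4 → 2
12:15 end S2 → 1
12:15 start S1 → 2
13:40 end S3 → 1
15:55 end S1 → 0
16:25 start S5 → 1
21:00 end S5 → 0
Peak is 3, at 09:55 (S2, S3, S4).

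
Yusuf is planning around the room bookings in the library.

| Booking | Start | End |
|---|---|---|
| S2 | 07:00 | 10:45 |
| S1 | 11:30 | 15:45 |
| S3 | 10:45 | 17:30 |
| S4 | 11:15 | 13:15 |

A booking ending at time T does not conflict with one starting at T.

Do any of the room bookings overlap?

Check each pair: they overlap iff neither finishes before the other starts.
Sorted by start: S2, S3, S4, S1.
S3 starts exactly when S2 ends (back-to-back, no overlap), so nothing later overlaps S2 either.
S4 starts before S3 ends → S3 and S4 overlap.
That's a conflict, so the schedule is not conflict-free.

Yes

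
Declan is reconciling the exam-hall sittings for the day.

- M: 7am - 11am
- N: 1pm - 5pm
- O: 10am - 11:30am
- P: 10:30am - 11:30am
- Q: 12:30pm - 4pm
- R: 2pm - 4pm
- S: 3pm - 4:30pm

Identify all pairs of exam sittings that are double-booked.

Sorted by start: M, O, P, Q, N, R, S.
O starts before M ends → M and O overlap.
P starts before M ends → M and P overlap.
Q starts after M ends; M is clear from here.
P starts before O ends → O and P overlap.
Q starts after O ends; O is clear from here.
Q starts after P ends; P is clear from here.
N starts before Q ends → Q and N overlap.
R starts before Q ends → Q and R overlap.
S starts before Q ends → Q and S overlap.
R starts before N ends → N and R overlap.
S starts before N ends → N and S overlap.
S starts before R ends → R and S overlap.

M & O, M & P, N & Q, N & R, N & S, O & P, Q & R, Q & S, R & S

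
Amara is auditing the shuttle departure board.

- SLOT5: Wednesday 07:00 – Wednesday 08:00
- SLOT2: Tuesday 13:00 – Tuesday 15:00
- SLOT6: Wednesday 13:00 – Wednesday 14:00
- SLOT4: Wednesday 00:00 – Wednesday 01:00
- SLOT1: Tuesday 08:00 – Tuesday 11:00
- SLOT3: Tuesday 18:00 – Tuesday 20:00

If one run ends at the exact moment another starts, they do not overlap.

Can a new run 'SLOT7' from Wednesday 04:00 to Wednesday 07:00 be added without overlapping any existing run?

SLOT1: ends Tuesday 11:00 at or before SLOT7 starts Wednesday 04:00 → clear.
SLOT2: ends Tuesday 15:00 at or before SLOT7 starts Wednesday 04:00 → clear.
SLOT3: ends Tuesday 20:00 at or before SLOT7 starts Wednesday 04:00 → clear.
SLOT4: ends Wednesday 01:00 at or before SLOT7 starts Wednesday 04:00 → clear.
SLOT5: starts Wednesday 07:00 at or after SLOT7 ends Wednesday 07:00 → clear.
SLOT6: starts Wednesday 13:00 at or after SLOT7 ends Wednesday 07:00 → clear.

Yes — the slot is free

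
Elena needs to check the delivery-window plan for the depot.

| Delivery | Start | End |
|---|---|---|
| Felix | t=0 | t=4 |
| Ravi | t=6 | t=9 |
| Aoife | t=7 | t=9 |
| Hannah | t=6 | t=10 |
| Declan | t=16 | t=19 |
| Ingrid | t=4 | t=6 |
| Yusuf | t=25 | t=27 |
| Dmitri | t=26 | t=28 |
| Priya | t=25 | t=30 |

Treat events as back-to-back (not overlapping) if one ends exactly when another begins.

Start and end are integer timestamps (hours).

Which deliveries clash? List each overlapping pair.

Aoife & Hannah, Aoife & Ravi, Dmitri & Priya, Dmitri & Yusuf, Hannah & Ravi, Priya & Yusuf

Sorted by start: Felix, Ingrid, Ravi, Hannah, Aoife, Declan, Yusuf, Priya, Dmitri.
Ingrid starts exactly when Felix ends (back-to-back, no overlap) — done with Felix.
Ravi starts exactly when Ingrid ends (back-to-back, no overlap) — done with Ingrid.
Hannah starts before Ravi ends → Ravi and Hannah overlap.
Aoife starts before Ravi ends → Ravi and Aoife overlap.
Declan starts after Ravi ends — done with Ravi.
Aoife starts before Hannah ends → Hannah and Aoife overlap.
Declan starts after Hannah ends — done with Hannah.
Declan starts after Aoife ends — done with Aoife.
Yusuf starts after Declan ends — done with Declan.
Priya starts before Yusuf ends → Yusuf and Priya overlap.
Dmitri starts before Yusuf ends → Yusuf and Dmitri overlap.
Dmitri starts before Priya ends → Priya and Dmitri overlap.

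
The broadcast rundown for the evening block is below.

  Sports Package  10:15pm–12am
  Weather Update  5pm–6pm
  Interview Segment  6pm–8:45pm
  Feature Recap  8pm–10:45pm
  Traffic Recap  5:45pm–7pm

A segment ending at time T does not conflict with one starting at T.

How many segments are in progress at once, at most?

Walk through starts and ends in time order (an end at T is processed before a start at T):
5pm start Weather Update → 1
5:45pm start Traffic Recap → 2
6pm end Weather Update → 1
6pm start Interview Segment → 2
7pm end Traffic Recap → 1
8pm start Feature Recap → 2
8:45pm end Interview Segment → 1
10:15pm start Sports Package → 2
10:45pm end Feature Recap → 1
12am end Sports Package → 0
Peak is 2, at 5:45pm (Traffic Recap, Weather Update).

2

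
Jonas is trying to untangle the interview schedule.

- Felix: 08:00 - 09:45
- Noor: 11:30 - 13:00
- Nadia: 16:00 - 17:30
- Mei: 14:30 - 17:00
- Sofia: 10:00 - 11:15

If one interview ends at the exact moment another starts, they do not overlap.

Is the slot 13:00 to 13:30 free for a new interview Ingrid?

Felix: ends 09:45 at or before Ingrid starts 13:00 → clear.
Sofia: ends 11:15 at or before Ingrid starts 13:00 → clear.
Noor: ends 13:00 at or before Ingrid starts 13:00 → clear.
Mei: starts 14:30 at or after Ingrid ends 13:30 → clear.
Nadia: starts 16:00 at or after Ingrid ends 13:30 → clear.

Yes — the slot is free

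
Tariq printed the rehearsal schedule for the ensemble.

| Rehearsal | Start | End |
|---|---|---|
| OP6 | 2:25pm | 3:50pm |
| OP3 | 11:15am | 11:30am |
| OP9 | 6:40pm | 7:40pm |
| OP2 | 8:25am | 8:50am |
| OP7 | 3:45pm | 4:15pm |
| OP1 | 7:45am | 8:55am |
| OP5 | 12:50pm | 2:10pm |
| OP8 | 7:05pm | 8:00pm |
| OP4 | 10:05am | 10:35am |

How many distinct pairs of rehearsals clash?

Sorted by start: OP1, OP2, OP4, OP3, OP5, OP6, OP7, OP9, OP8.
OP2 starts before OP1 ends → OP1 and OP2 overlap.
OP4 starts after OP1 ends; OP1 is clear from here.
OP4 starts after OP2 ends; OP2 is clear from here.
OP3 starts after OP4 ends; OP4 is clear from here.
OP5 starts after OP3 ends; OP3 is clear from here.
OP6 starts after OP5 ends; OP5 is clear from here.
OP7 starts before OP6 ends → OP6 and OP7 overlap.
OP9 starts after OP6 ends; OP6 is clear from here.
OP9 starts after OP7 ends; OP7 is clear from here.
OP8 starts before OP9 ends → OP9 and OP8 overlap.
Overlapping pairs: OP1 & OP2, OP6 & OP7, OP8 & OP9 — 3 in total.

3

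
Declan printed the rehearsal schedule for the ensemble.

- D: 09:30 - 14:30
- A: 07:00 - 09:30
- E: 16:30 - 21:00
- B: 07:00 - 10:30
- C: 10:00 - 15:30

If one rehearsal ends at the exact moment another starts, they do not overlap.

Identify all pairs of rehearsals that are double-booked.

A & B, B & C, B & D, C & D

Sorted by start: A, B, D, C, E.
B starts before A ends → A and B overlap.
D starts exactly when A ends (back-to-back, no overlap), so A has no further overlaps.
D starts before B ends → B and D overlap.
C starts before B ends → B and C overlap.
E starts after B ends.
C starts before D ends → D and C overlap.
E starts after D ends.
E starts after C ends.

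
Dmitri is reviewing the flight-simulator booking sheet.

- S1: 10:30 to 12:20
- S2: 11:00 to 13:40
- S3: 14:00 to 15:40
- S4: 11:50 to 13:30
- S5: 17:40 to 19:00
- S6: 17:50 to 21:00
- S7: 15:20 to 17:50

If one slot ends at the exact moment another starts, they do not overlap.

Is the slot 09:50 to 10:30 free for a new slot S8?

S1: starts 10:30 at or after S8 ends 10:30 → clear.
S2: starts 11:00 at or after S8 ends 10:30 → clear.
S4: starts 11:50 at or after S8 ends 10:30 → clear.
S3: starts 14:00 at or after S8 ends 10:30 → clear.
S7: starts 15:20 at or after S8 ends 10:30 → clear.
S5: starts 17:40 at or after S8 ends 10:30 → clear.
S6: starts 17:50 at or after S8 ends 10:30 → clear.

Yes — the slot is free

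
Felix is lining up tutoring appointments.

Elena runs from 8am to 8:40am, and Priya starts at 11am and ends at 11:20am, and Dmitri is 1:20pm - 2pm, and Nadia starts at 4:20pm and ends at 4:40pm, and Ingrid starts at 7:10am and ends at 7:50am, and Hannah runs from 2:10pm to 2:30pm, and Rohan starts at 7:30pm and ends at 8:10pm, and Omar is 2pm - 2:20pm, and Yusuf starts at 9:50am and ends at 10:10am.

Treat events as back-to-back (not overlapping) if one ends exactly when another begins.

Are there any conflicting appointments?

Yes

Two intervals overlap when each starts before the other ends.
Sorted by start: Ingrid, Elena, Yusuf, Priya, Dmitri, Omar, Hannah, Nadia, Rohan.
Elena starts after Ingrid ends; Ingrid is clear from here.
Yusuf starts after Elena ends; Elena is clear from here.
Priya starts after Yusuf ends; Yusuf is clear from here.
Dmitri starts after Priya ends; Priya is clear from here.
Omar starts exactly when Dmitri ends (back-to-back, no overlap); Dmitri is clear from here.
Hannah starts before Omar ends → Omar and Hannah overlap.
That's a conflict, so the schedule is not conflict-free.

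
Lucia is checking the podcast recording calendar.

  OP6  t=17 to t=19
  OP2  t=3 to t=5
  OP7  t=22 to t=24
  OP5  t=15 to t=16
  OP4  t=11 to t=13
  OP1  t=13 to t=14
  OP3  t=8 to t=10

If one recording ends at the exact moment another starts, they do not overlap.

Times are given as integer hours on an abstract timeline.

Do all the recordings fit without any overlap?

Sorted by start: OP2, OP3, OP4, OP1, OP5, OP6, OP7.
OP3 starts after OP2 ends, so nothing later overlaps OP2 either.
OP4 starts after OP3 ends, so nothing later overlaps OP3 either.
OP1 starts exactly when OP4 ends (back-to-back, no overlap), so nothing later overlaps OP4 either.
OP5 starts after OP1 ends, so nothing later overlaps OP1 either.
OP6 starts after OP5 ends, so nothing later overlaps OP5 either.
OP7 starts after OP6 ends.
Every pair is clear; the schedule has no overlaps.

Yes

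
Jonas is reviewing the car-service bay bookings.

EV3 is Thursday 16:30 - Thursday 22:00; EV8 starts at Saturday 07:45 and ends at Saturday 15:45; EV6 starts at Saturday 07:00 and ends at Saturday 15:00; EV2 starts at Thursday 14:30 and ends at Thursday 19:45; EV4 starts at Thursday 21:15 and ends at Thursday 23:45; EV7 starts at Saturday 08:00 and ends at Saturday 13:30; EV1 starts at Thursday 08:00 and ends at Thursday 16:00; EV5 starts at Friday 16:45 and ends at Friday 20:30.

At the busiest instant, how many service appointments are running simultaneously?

3

Sort all start/end points and keep a running count:
Thursday 08:00 start EV1 → 1
Thursday 14:30 start EV2 → 2
Thursday 16:00 end EV1 → 1
Thursday 16:30 start EV3 → 2
Thursday 19:45 end EV2 → 1
Thursday 21:15 start EV4 → 2
Thursday 22:00 end EV3 → 1
Thursday 23:45 end EV4 → 0
Friday 16:45 start EV5 → 1
Friday 20:30 end EV5 → 0
Saturday 07:00 start EV6 → 1
Saturday 07:45 start EV8 → 2
Saturday 08:00 start EV7 → 3
Saturday 13:30 end EV7 → 2
Saturday 15:00 end EV6 → 1
Saturday 15:45 end EV8 → 0
Peak is 3, at Saturday 08:00 (EV6, EV7, EV8).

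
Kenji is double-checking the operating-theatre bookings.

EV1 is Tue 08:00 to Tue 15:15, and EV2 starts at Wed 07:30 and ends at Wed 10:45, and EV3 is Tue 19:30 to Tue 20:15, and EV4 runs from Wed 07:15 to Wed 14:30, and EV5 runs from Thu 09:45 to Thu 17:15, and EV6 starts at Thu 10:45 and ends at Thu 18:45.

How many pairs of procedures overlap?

2

Sorted by start: EV1, EV3, EV4, EV2, EV5, EV6.
EV3 starts after EV1 ends — done with EV1.
EV4 starts after EV3 ends — done with EV3.
EV2 starts before EV4 ends → EV4 and EV2 overlap.
EV5 starts after EV4 ends — done with EV4.
EV5 starts after EV2 ends — done with EV2.
EV6 starts before EV5 ends → EV5 and EV6 overlap.
Overlapping pairs: EV2 & EV4, EV5 & EV6 — 2 in total.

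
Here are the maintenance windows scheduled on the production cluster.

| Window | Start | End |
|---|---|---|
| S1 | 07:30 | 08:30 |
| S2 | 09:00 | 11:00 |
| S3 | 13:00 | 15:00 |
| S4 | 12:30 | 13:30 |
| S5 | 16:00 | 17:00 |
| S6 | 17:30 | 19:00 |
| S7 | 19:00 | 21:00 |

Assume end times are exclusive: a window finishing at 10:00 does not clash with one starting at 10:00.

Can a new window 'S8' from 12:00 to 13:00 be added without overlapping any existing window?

No — it overlaps S4

S1: ends 08:30 at or before S8 starts 12:00 → clear.
S2: ends 11:00 at or before S8 starts 12:00 → clear.
S4: starts 12:30 before S8 ends 13:00, and ends 13:30 after S8 starts 12:00 → overlap.
S3: starts 13:00 at or after S8 ends 13:00 → clear.
S5: starts 16:00 at or after S8 ends 13:00 → clear.
S6: starts 17:30 at or after S8 ends 13:00 → clear.
S7: starts 19:00 at or after S8 ends 13:00 → clear.
S8 overlaps S4.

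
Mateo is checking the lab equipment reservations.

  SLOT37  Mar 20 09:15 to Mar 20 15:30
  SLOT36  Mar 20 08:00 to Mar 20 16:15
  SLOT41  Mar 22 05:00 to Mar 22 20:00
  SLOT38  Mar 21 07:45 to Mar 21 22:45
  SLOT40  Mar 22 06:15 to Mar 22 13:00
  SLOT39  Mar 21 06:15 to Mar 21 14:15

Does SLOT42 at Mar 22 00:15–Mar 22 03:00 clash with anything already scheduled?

SLOT36: ends Mar 20 16:15 at or before SLOT42 starts Mar 22 00:15 → clear.
SLOT37: ends Mar 20 15:30 at or before SLOT42 starts Mar 22 00:15 → clear.
SLOT39: ends Mar 21 14:15 at or before SLOT42 starts Mar 22 00:15 → clear.
SLOT38: ends Mar 21 22:45 at or before SLOT42 starts Mar 22 00:15 → clear.
SLOT41: starts Mar 22 05:00 at or after SLOT42 ends Mar 22 03:00 → clear.
SLOT40: starts Mar 22 06:15 at or after SLOT42 ends Mar 22 03:00 → clear.

No — it doesn't clash with anything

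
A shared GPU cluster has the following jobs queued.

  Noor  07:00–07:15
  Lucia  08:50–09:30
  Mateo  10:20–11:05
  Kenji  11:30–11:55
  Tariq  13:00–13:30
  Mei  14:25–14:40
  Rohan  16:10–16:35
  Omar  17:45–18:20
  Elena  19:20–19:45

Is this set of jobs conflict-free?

Two intervals overlap when each starts before the other ends.
Sorted by start: Noor, Lucia, Mateo, Kenji, Tariq, Mei, Rohan, Omar, Elena.
Lucia starts after Noor ends — done with Noor.
Mateo starts after Lucia ends — done with Lucia.
Kenji starts after Mateo ends — done with Mateo.
Tariq starts after Kenji ends — done with Kenji.
Mei starts after Tariq ends — done with Tariq.
Rohan starts after Mei ends — done with Mei.
Omar starts after Rohan ends — done with Rohan.
Elena starts after Omar ends.
Every pair is clear; the schedule has no overlaps.

Yes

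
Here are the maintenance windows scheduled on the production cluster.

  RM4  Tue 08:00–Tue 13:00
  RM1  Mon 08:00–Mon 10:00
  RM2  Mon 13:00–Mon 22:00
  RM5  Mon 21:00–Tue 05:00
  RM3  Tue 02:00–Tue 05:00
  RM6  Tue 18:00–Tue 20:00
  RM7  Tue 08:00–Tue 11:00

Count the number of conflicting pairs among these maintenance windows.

Sorted by start: RM1, RM2, RM5, RM3, RM4, RM7, RM6.
RM2 starts after RM1 ends, so RM1 has no further overlaps.
RM5 starts before RM2 ends → RM2 and RM5 overlap.
RM3 starts after RM2 ends, so RM2 has no further overlaps.
RM3 starts before RM5 ends → RM5 and RM3 overlap.
RM4 starts after RM5 ends, so RM5 has no further overlaps.
RM4 starts after RM3 ends, so RM3 has no further overlaps.
RM7 starts before RM4 ends → RM4 and RM7 overlap.
RM6 starts after RM4 ends.
RM6 starts after RM7 ends.
Overlapping pairs: RM2 & RM5, RM3 & RM5, RM4 & RM7 — 3 in total.

3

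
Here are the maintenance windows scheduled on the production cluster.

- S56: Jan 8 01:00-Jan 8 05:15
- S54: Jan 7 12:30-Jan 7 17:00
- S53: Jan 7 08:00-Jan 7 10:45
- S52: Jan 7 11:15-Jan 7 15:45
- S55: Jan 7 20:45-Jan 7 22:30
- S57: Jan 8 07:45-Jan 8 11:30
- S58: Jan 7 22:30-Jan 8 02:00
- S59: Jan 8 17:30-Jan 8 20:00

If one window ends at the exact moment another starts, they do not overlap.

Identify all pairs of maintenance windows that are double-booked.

Two intervals overlap when each starts before the other ends.
Sorted by start: S53, S52, S54, S55, S58, S56, S57, S59.
S52 starts after S53 ends; S53 is clear from here.
S54 starts before S52 ends → S52 and S54 overlap.
S55 starts after S52 ends; S52 is clear from here.
S55 starts after S54 ends; S54 is clear from here.
S58 starts exactly when S55 ends (back-to-back, no overlap); S55 is clear from here.
S56 starts before S58 ends → S58 and S56 overlap.
S57 starts after S58 ends; S58 is clear from here.
S57 starts after S56 ends; S56 is clear from here.
S59 starts after S57 ends.

S52 & S54, S56 & S58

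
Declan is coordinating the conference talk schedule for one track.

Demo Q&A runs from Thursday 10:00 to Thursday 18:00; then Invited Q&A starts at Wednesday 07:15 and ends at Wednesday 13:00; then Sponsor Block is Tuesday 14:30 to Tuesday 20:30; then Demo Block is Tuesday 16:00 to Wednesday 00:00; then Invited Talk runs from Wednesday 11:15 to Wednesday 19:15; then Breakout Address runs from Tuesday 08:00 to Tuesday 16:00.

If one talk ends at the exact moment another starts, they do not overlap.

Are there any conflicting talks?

Sorted by start: Breakout Address, Sponsor Block, Demo Block, Invited Q&A, Invited Talk, Demo Q&A.
Sponsor Block starts before Breakout Address ends → Breakout Address and Sponsor Block overlap.
That's a conflict, so the schedule is not conflict-free.

Yes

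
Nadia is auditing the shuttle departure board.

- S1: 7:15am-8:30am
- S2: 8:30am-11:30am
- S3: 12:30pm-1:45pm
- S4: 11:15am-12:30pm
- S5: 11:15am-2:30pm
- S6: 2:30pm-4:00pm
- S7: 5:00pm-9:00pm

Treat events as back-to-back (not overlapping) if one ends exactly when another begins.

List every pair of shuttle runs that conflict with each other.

S2 & S4, S2 & S5, S3 & S5, S4 & S5

Sorted by start: S1, S2, S4, S5, S3, S6, S7.
S2 starts exactly when S1 ends (back-to-back, no overlap), so nothing later overlaps S1 either.
S4 starts before S2 ends → S2 and S4 overlap.
S5 starts before S2 ends → S2 and S5 overlap.
S3 starts after S2 ends, so nothing later overlaps S2 either.
S5 starts before S4 ends → S4 and S5 overlap.
S3 starts exactly when S4 ends (back-to-back, no overlap), so nothing later overlaps S4 either.
S3 starts before S5 ends → S5 and S3 overlap.
S6 starts exactly when S5 ends (back-to-back, no overlap), so nothing later overlaps S5 either.
S6 starts after S3 ends, so nothing later overlaps S3 either.
S7 starts after S6 ends.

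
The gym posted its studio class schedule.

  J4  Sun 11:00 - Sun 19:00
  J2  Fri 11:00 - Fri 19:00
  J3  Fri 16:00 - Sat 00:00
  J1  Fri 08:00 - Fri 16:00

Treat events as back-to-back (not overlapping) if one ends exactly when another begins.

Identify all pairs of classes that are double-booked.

Sorted by start: J1, J2, J3, J4.
J2 starts before J1 ends → J1 and J2 overlap.
J3 starts exactly when J1 ends (back-to-back, no overlap), so J1 has no further overlaps.
J3 starts before J2 ends → J2 and J3 overlap.
J4 starts after J2 ends.
J4 starts after J3 ends.

J1 & J2, J2 & J3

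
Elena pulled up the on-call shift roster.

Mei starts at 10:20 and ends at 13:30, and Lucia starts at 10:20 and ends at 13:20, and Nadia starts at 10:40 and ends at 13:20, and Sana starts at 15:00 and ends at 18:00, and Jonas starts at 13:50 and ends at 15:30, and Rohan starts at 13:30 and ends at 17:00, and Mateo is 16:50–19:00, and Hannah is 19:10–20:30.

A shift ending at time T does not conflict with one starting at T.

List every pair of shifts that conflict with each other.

Jonas & Rohan, Jonas & Sana, Lucia & Mei, Lucia & Nadia, Mateo & Rohan, Mateo & Sana, Mei & Nadia, Rohan & Sana

Two intervals overlap when each starts before the other ends.
Sorted by start: Mei, Lucia, Nadia, Rohan, Jonas, Sana, Mateo, Hannah.
Lucia starts before Mei ends → Mei and Lucia overlap.
Nadia starts before Mei ends → Mei and Nadia overlap.
Rohan starts exactly when Mei ends (back-to-back, no overlap), so Mei has no further overlaps.
Nadia starts before Lucia ends → Lucia and Nadia overlap.
Rohan starts after Lucia ends, so Lucia has no further overlaps.
Rohan starts after Nadia ends, so Nadia has no further overlaps.
Jonas starts before Rohan ends → Rohan and Jonas overlap.
Sana starts before Rohan ends → Rohan and Sana overlap.
Mateo starts before Rohan ends → Rohan and Mateo overlap.
Hannah starts after Rohan ends.
Sana starts before Jonas ends → Jonas and Sana overlap.
Mateo starts after Jonas ends, so Jonas has no further overlaps.
Mateo starts before Sana ends → Sana and Mateo overlap.
Hannah starts after Sana ends.
Hannah starts after Mateo ends.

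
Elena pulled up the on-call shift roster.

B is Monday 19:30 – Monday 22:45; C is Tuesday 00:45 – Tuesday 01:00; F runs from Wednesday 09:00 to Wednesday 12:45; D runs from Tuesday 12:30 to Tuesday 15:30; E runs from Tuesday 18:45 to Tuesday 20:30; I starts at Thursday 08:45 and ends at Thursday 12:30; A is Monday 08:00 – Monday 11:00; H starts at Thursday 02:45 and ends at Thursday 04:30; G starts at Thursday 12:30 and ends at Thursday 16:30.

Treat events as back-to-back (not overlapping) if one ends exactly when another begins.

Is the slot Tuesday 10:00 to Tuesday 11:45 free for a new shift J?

A: ends Monday 11:00 at or before J starts Tuesday 10:00 → clear.
B: ends Monday 22:45 at or before J starts Tuesday 10:00 → clear.
C: ends Tuesday 01:00 at or before J starts Tuesday 10:00 → clear.
D: starts Tuesday 12:30 at or after J ends Tuesday 11:45 → clear.
E: starts Tuesday 18:45 at or after J ends Tuesday 11:45 → clear.
F: starts Wednesday 09:00 at or after J ends Tuesday 11:45 → clear.
H: starts Thursday 02:45 at or after J ends Tuesday 11:45 → clear.
I: starts Thursday 08:45 at or after J ends Tuesday 11:45 → clear.
G: starts Thursday 12:30 at or after J ends Tuesday 11:45 → clear.

Yes — the slot is free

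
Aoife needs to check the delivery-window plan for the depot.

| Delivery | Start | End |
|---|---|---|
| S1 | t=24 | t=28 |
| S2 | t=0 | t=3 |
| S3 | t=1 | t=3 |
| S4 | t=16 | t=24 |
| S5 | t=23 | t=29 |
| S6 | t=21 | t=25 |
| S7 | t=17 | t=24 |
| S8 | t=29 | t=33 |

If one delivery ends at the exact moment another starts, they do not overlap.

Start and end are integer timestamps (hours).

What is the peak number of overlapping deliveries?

Sweep the timeline, counting +1 at each start and −1 at each end (ends before starts at a tie):
t=0 start S2 → 1
t=1 start S3 → 2
t=3 end S2 → 1
t=3 end S3 → 0
t=16 start S4 → 1
t=17 start S7 → 2
t=21 start S6 → 3
t=23 start S5 → 4
t=24 end S4 → 3
t=24 end S7 → 2
t=24 start S1 → 3
t=25 end S6 → 2
t=28 end S1 → 1
t=29 end S5 → 0
t=29 start S8 → 1
t=33 end S8 → 0
Peak is 4, at t=23 (S4, S5, S6, S7).

4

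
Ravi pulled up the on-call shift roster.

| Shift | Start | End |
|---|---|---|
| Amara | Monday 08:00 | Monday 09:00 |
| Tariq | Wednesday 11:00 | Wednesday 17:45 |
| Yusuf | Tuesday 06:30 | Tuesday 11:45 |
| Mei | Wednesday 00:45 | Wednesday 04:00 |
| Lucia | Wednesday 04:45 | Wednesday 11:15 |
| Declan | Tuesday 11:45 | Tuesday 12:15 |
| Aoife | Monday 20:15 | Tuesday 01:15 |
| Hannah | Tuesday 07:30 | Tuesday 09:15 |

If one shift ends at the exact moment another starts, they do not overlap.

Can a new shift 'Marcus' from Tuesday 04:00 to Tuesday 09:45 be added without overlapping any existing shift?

No — it overlaps Hannah, Yusuf

Amara: ends Monday 09:00 at or before Marcus starts Tuesday 04:00 → clear.
Aoife: ends Tuesday 01:15 at or before Marcus starts Tuesday 04:00 → clear.
Yusuf: starts Tuesday 06:30 before Marcus ends Tuesday 09:45, and ends Tuesday 11:45 after Marcus starts Tuesday 04:00 → overlap.
Hannah: starts Tuesday 07:30 before Marcus ends Tuesday 09:45, and ends Tuesday 09:15 after Marcus starts Tuesday 04:00 → overlap.
Declan: starts Tuesday 11:45 at or after Marcus ends Tuesday 09:45 → clear.
Mei: starts Wednesday 00:45 at or after Marcus ends Tuesday 09:45 → clear.
Lucia: starts Wednesday 04:45 at or after Marcus ends Tuesday 09:45 → clear.
Tariq: starts Wednesday 11:00 at or after Marcus ends Tuesday 09:45 → clear.
Marcus overlaps Hannah, Yusuf.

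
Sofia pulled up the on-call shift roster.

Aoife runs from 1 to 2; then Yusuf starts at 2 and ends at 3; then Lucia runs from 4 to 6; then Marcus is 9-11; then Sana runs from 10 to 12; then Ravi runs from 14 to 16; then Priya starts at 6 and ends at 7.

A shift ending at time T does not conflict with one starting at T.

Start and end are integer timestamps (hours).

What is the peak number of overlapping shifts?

2

Sort all start/end points and keep a running count:
1 start Aoife → 1
2 end Aoife → 0
2 start Yusuf → 1
3 end Yusuf → 0
4 start Lucia → 1
6 end Lucia → 0
6 start Priya → 1
7 end Priya → 0
9 start Marcus → 1
10 start Sana → 2
11 end Marcus → 1
12 end Sana → 0
14 start Ravi → 1
16 end Ravi → 0
Peak is 2, at 10 (Marcus, Sana).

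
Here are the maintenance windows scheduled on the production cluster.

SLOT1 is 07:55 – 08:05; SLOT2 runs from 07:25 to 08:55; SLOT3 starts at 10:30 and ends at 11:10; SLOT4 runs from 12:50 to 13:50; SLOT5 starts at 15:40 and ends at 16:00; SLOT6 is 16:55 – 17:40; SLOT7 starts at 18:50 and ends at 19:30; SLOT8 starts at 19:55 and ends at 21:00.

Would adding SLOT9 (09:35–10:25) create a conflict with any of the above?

SLOT2: ends 08:55 at or before SLOT9 starts 09:35 → clear.
SLOT1: ends 08:05 at or before SLOT9 starts 09:35 → clear.
SLOT3: starts 10:30 at or after SLOT9 ends 10:25 → clear.
SLOT4: starts 12:50 at or after SLOT9 ends 10:25 → clear.
SLOT5: starts 15:40 at or after SLOT9 ends 10:25 → clear.
SLOT6: starts 16:55 at or after SLOT9 ends 10:25 → clear.
SLOT7: starts 18:50 at or after SLOT9 ends 10:25 → clear.
SLOT8: starts 19:55 at or after SLOT9 ends 10:25 → clear.

No — it doesn't clash with anything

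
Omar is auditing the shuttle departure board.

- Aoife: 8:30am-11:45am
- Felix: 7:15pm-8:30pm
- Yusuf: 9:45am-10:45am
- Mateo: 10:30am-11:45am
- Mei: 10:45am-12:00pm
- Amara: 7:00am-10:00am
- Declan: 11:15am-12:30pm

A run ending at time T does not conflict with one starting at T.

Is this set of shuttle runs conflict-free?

Sorted by start: Amara, Aoife, Yusuf, Mateo, Mei, Declan, Felix.
Aoife starts before Amara ends → Amara and Aoife overlap.
That's a conflict, so the schedule is not conflict-free.

No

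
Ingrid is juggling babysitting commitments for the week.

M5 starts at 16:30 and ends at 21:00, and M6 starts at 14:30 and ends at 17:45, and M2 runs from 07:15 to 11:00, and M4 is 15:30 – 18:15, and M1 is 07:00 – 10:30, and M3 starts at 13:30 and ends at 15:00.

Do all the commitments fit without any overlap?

Sorted by start: M1, M2, M3, M6, M4, M5.
M2 starts before M1 ends → M1 and M2 overlap.
That's a conflict, so the schedule is not conflict-free.

No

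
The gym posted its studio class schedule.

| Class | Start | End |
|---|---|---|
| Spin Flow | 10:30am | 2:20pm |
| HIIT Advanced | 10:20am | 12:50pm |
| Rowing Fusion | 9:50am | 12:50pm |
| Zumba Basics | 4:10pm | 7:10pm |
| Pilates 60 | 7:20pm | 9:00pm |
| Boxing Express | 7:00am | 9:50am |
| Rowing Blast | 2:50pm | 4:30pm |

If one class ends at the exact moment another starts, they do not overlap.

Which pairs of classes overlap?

HIIT Advanced & Rowing Fusion, HIIT Advanced & Spin Flow, Rowing Blast & Zumba Basics, Rowing Fusion & Spin Flow

Sorted by start: Boxing Express, Rowing Fusion, HIIT Advanced, Spin Flow, Rowing Blast, Zumba Basics, Pilates 60.
Rowing Fusion starts exactly when Boxing Express ends (back-to-back, no overlap), so Boxing Express has no further overlaps.
HIIT Advanced starts before Rowing Fusion ends → Rowing Fusion and HIIT Advanced overlap.
Spin Flow starts before Rowing Fusion ends → Rowing Fusion and Spin Flow overlap.
Rowing Blast starts after Rowing Fusion ends, so Rowing Fusion has no further overlaps.
Spin Flow starts before HIIT Advanced ends → HIIT Advanced and Spin Flow overlap.
Rowing Blast starts after HIIT Advanced ends, so HIIT Advanced has no further overlaps.
Rowing Blast starts after Spin Flow ends, so Spin Flow has no further overlaps.
Zumba Basics starts before Rowing Blast ends → Rowing Blast and Zumba Basics overlap.
Pilates 60 starts after Rowing Blast ends.
Pilates 60 starts after Zumba Basics ends.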